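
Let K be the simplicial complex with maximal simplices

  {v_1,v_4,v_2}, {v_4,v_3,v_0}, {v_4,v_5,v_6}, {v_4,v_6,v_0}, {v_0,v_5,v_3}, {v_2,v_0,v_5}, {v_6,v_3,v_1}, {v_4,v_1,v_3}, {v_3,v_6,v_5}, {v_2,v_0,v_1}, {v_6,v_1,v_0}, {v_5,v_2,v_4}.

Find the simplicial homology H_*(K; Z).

H_0 ≅ Z,  H_1 ≅ Z/2Z,  H_2 = 0.

Take the total order v_0 < v_1 < v_2 < v_3 < v_4 < v_5 < v_6 on the vertex set. Then K (dimension 2) consists of the simplices:

  0-simplices (7): [v_0], [v_1], [v_2], [v_3], [v_4], [v_5], [v_6]
  1-simplices (18): (18 of them)
  2-simplices (12): (12 of them)

so the chain groups are C_0 ≅ Z^7, C_1 ≅ Z^18, C_2 ≅ Z^12.

∂_1: C_1 → C_0 sends each edge [p,q] (with p < q) to q − p. For instance
  ∂[v_0,v_1] = [v_1] − [v_0].
As a 7×18 matrix over Z this has rank 6, with invariant factors (1,1,1,1,1,1).

∂_2: C_2 → C_1 maps a triangle to the signed sum of its edges. For instance
  ∂[v_1,v_3,v_6] = [v_3,v_6] − [v_1,v_6] + [v_1,v_3],
  ∂[v_0,v_4,v_6] = [v_4,v_6] − [v_0,v_6] + [v_0,v_4].
The 18×12 boundary matrix has rank 12 and Smith normal form diag(1,1,1,1,1,1,1,1,1,1,1,2).

Now H_k = ker ∂_k / im ∂_{k+1}, so:

  H_0: rank C_0 − rank ∂_1 = 7 − 6 = 1, and the invariant factors of ∂_1 are all 1, so H_0 = Z.
  H_1: rank ker ∂_1 − rank ∂_2 = (18 − 6) − 12 = 0, and ∂_2 has invariant factor 2 > 1, so H_1 = Z/2Z.
  H_2: rank ker ∂_2 − rank ∂_3 = (12 − 12) − 0 = 0, and there is no ∂_3, so H_2 = 0.

As a check, the Euler characteristic is 7 − 18 + 12 = 1, which agrees with 1 − 0 + 0 = 1.
(K is a triangulation of the real projective plane RP^2.)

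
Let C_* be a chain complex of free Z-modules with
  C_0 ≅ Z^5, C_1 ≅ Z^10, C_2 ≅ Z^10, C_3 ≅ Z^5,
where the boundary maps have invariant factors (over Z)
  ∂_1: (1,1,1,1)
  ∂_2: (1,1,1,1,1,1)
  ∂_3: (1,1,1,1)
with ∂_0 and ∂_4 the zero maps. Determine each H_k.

H_0: b_0 = 5 − 0 − 4 = 1; torsion from ∂_1 factors > 1: none. So H_0 ≅ Z.
H_1: b_1 = 10 − 4 − 6 = 0; torsion from ∂_2 factors > 1: none. So H_1 ≅ 0.
H_2: b_2 = 10 − 6 − 4 = 0; torsion from ∂_3 factors > 1: none. So H_2 ≅ 0.
H_3: b_3 = 5 − 4 − 0 = 1; torsion from ∂_4 factors > 1: none. So H_3 ≅ Z.

H_0 ≅ Z,  H_1 = 0,  H_2 = 0,  H_3 ≅ Z.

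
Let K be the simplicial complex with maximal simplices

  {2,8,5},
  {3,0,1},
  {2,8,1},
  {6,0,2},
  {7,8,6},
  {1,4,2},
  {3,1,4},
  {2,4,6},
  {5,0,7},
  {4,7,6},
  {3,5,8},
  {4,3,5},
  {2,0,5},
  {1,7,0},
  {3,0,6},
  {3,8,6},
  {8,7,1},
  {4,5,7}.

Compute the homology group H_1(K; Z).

H_1 = Z^2.

We work with the vertex ordering 0 < 1 < 2 < 3 < 4 < 5 < 6 < 7 < 8. The simplices of K, each written with vertices in increasing order, are:

  0-simplices (9): [0], [1], [2], [3], [4], [5], [6], [7], [8]
  1-simplices (27): (27 of them)
  2-simplices (18): [0,1,3], [0,1,7], [0,2,5], [0,2,6], [0,3,6], [0,5,7], [1,2,4], [1,2,8], [1,3,4], [1,7,8], [2,4,6], [2,5,8], [3,4,5], [3,5,8], [3,6,8], [4,5,7], [4,6,7], [6,7,8]

so the chain groups are C_0 ≅ Z^9, C_1 ≅ Z^27, C_2 ≅ Z^18.

∂_1: C_1 → C_0 is given by ∂[p,q] = [q] − [p].
The 9×27 boundary matrix has rank 8 and Smith normal form diag(1,1,1,1,1,1,1,1).

∂_2: C_2 → C_1 maps a triangle to the signed sum of its edges. For instance
  ∂[0,3,6] = [3,6] − [0,6] + [0,3],
  ∂[0,2,5] = [2,5] − [0,5] + [0,2].
The resulting 27×18 matrix has rank 17, and its Smith normal form has invariant factors (1,1,1,1,1,1,1,1,1,1,1,1,1,1,1,1,1).

Now H_k = ker ∂_k / im ∂_{k+1}, so:

  H_1: rank ker ∂_1 − rank ∂_2 = (27 − 8) − 17 = 2, and the invariant factors of ∂_2 are all 1, so H_1 = Z^2.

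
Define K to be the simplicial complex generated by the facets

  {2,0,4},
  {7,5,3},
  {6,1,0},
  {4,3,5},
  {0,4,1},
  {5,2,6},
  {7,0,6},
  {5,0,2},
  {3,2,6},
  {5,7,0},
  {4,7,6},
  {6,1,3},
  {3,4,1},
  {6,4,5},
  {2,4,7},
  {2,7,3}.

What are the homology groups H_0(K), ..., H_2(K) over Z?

H_0 ≅ Z,  H_1 ≅ Z^2,  H_2 ≅ Z.

Fix the vertex order 0 < 1 < 2 < 3 < 4 < 5 < 6 < 7 and write every simplex with vertices in increasing order. Then dim K = 2 and the simplices of K are:

  0-simplices (8): [0], [1], [2], [3], [4], [5], [6], [7]
  1-simplices (24): (24 of them)
  2-simplices (16): [0,1,4], [0,1,6], [0,2,4], [0,2,5], [0,5,7], [0,6,7], [1,3,4], [1,3,6], [2,3,6], [2,3,7], [2,4,7], [2,5,6], [3,4,5], [3,5,7], [4,5,6], [4,6,7]

so the chain groups are C_0 ≅ Z^8, C_1 ≅ Z^24, C_2 ≅ Z^16.

The boundary map ∂_1: C_1 → C_0 is given by ∂[p,q] = [q] − [p]. For instance
  ∂[1,6] = [6] − [1].
The resulting 8×24 matrix has rank 7, and its Smith normal form has invariant factors (1,1,1,1,1,1,1).

∂_2: C_2 → C_1 maps a triangle to the signed sum of its edges. For instance
  ∂[2,5,6] = [5,6] − [2,6] + [2,5],
  ∂[2,3,6] = [3,6] − [2,6] + [2,3].
The resulting 24×16 matrix has rank 15, and its Smith normal form has invariant factors (1,1,1,1,1,1,1,1,1,1,1,1,1,1,1).

Now H_k = ker ∂_k / im ∂_{k+1}, so:

  H_0: rank C_0 − rank ∂_1 = 8 − 7 = 1, and the invariant factors of ∂_1 are all 1, so H_0 = Z.
  H_1: rank ker ∂_1 − rank ∂_2 = (24 − 7) − 15 = 2, and the invariant factors of ∂_2 are all 1, so H_1 = Z^2.
  H_2: rank ker ∂_2 − rank ∂_3 = (16 − 15) − 0 = 1, and there is no ∂_3, so H_2 = Z.

As a check, the Euler characteristic is 8 − 24 + 16 = 0, which agrees with 1 − 2 + 1 = 0.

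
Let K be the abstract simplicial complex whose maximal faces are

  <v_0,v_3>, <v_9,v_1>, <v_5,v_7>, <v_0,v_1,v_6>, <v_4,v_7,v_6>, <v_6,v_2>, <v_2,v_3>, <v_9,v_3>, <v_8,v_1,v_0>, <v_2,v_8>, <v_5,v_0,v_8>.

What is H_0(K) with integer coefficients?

H_0 = Z.

We work with the vertex ordering v_0 < v_1 < v_2 < v_3 < v_4 < v_5 < v_6 < v_7 < v_8 < v_9. The simplices of K, each written with vertices in increasing order, are:

  0-simplices (10): [v_0], [v_1], [v_2], [v_3], [v_4], [v_5], [v_6], [v_7], [v_8], [v_9]
  1-simplices (17): (17 of them)
  2-simplices (4): [v_0,v_1,v_6], [v_0,v_1,v_8], [v_0,v_5,v_8], [v_4,v_6,v_7]

so the chain groups are C_0 ≅ Z^10, C_1 ≅ Z^17, C_2 ≅ Z^4.

Boundary ∂_1: C_1 → C_0 sends each edge [p,q] (with p < q) to q − p. For instance
  ∂[v_0,v_5] = [v_5] − [v_0].
This gives a 10×17 integer matrix of rank 9; reducing to Smith normal form yields diagonal entries (1,1,1,1,1,1,1,1,1).

Boundary ∂_2: C_2 → C_1 acts by ∂[p,q,r] = [q,r] − [p,r] + [p,q]. For instance
  ∂[v_0,v_5,v_8] = [v_5,v_8] − [v_0,v_8] + [v_0,v_5],
  ∂[v_0,v_1,v_8] = [v_1,v_8] − [v_0,v_8] + [v_0,v_1].
This gives a 17×4 integer matrix of rank 4; reducing to Smith normal form yields diagonal entries (1,1,1,1).

Computing H_k = (kernel of ∂_k) / (image of ∂_{k+1}):

  H_0: rank C_0 − rank ∂_1 = 10 − 9 = 1, and the invariant factors of ∂_1 are all 1, so H_0 = Z.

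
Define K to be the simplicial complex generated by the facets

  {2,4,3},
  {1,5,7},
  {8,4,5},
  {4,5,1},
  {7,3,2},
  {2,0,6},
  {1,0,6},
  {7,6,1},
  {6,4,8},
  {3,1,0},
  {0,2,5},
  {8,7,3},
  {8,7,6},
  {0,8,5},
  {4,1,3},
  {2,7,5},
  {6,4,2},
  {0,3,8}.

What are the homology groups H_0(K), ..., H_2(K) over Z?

H_0 = Z,  H_1 = Z^2,  H_2 = Z.

K has 9 vertices, 27 edges, 18 triangles.
rank ∂_0 = 0, rank ∂_1 = 8 ⇒ b_0 = 9 − 0 − 8 = 1; all invariant factors of ∂_1 are 1 so no torsion. So H_0 ≅ Z.
rank ∂_1 = 8, rank ∂_2 = 17 ⇒ b_1 = 27 − 8 − 17 = 2; all invariant factors of ∂_2 are 1 so no torsion. So H_1 ≅ Z^2.
rank ∂_2 = 17, rank ∂_3 = 0 ⇒ b_2 = 18 − 17 − 0 = 1. So H_2 ≅ Z.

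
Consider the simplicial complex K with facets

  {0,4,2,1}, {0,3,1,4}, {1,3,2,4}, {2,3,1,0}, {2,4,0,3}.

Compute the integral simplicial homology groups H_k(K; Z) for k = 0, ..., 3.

H_0 ≅ Z,  H_1 = 0,  H_2 = 0,  H_3 ≅ Z.

Take the total order 0 < 1 < 2 < 3 < 4 on the vertex set. Then K (dimension 3) consists of the simplices:

  0-simplices (5): [0], [1], [2], [3], [4]
  1-simplices (10): [0,1], [0,2], [0,3], [0,4], [1,2], [1,3], [1,4], [2,3], [2,4], [3,4]
  2-simplices (10): [0,1,2], [0,1,3], [0,1,4], [0,2,3], [0,2,4], [0,3,4], [1,2,3], [1,2,4], [1,3,4], [2,3,4]
  3-simplices (5): [0,1,2,3], [0,1,2,4], [0,1,3,4], [0,2,3,4], [1,2,3,4]

Hence C_0 ≅ Z^5, C_1 ≅ Z^10, C_2 ≅ Z^10, C_3 ≅ Z^5.

Boundary ∂_1: C_1 → C_0 maps an edge to its endpoints' difference, ∂[p,q] = q − p.
The 5×10 boundary matrix has rank 4 and Smith normal form diag(1,1,1,1).

Boundary ∂_2: C_2 → C_1 maps a triangle to the signed sum of its edges. For instance
  ∂[0,1,4] = [1,4] − [0,4] + [0,1],
  ∂[0,3,4] = [3,4] − [0,4] + [0,3].
The resulting 10×10 matrix has rank 6, and its Smith normal form has invariant factors (1,1,1,1,1,1).

Boundary ∂_3: C_3 → C_2 sends each 3-simplex σ to the alternating sum Σ_i (−1)^i (σ with its i-th vertex removed). For instance
  ∂[0,1,2,4] = [1,2,4] − [0,2,4] + [0,1,4] − [0,1,2],
  ∂[0,1,3,4] = [1,3,4] − [0,3,4] + [0,1,4] − [0,1,3].
As a 10×5 matrix over Z this has rank 4, with invariant factors (1,1,1,1).

Now H_k = ker ∂_k / im ∂_{k+1}, so:

  H_0: rank C_0 − rank ∂_1 = 5 − 4 = 1, and the invariant factors of ∂_1 are all 1, so H_0 ≅ Z.
  H_1: rank ker ∂_1 − rank ∂_2 = (10 − 4) − 6 = 0, and the invariant factors of ∂_2 are all 1, so H_1 ≅ 0.
  H_2: rank ker ∂_2 − rank ∂_3 = (10 − 6) − 4 = 0, and the invariant factors of ∂_3 are all 1, so H_2 ≅ 0.
  H_3: rank ker ∂_3 − rank ∂_4 = (5 − 4) − 0 = 1, and there is no ∂_4, so H_3 ≅ Z.

As a check, the Euler characteristic is 5 − 10 + 10 − 5 = 0, which agrees with 1 − 0 + 0 − 1 = 0.
(K is a triangulation of the 3-sphere S^3.)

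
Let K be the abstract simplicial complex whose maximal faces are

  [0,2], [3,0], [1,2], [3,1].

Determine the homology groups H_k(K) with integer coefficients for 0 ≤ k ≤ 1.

We work with the vertex ordering 0 < 1 < 2 < 3. The simplices of K, each written with vertices in increasing order, are:

  0-simplices (4): [0], [1], [2], [3]
  1-simplices (4): [0,2], [0,3], [1,2], [1,3]

Hence C_0 ≅ Z^4, C_1 ≅ Z^4.

The boundary map ∂_1: C_1 → C_0 maps an edge to its endpoints' difference, ∂[p,q] = q − p. For instance
  ∂[1,2] = [2] − [1].
As a 4×4 matrix over Z this has rank 3, with invariant factors (1,1,1).

Computing H_k = (kernel of ∂_k) / (image of ∂_{k+1}):

  H_0: rank C_0 − rank ∂_1 = 4 − 3 = 1, and the invariant factors of ∂_1 are all 1, so H_0 = Z.
  H_1: rank ker ∂_1 − rank ∂_2 = (4 − 3) − 0 = 1, and there is no ∂_2, so H_1 = Z.

As a check, the Euler characteristic is 4 − 4 = 0, which agrees with 1 − 1 = 0.

H_0 ≅ Z,  H_1 ≅ Z.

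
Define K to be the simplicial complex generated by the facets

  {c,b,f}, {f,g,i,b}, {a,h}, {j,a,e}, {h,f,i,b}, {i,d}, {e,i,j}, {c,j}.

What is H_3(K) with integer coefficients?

Take the total order a < b < c < d < e < f < g < h < i < j on the vertex set. Then K (dimension 3) consists of the simplices:

  0-simplices (10): a, b, c, d, e, f, g, h, i, j
  1-simplices (19): ae, ah, aj, bc, bf, bg, bh, bi, cf, cj, di, ei, ej, fg, fh, fi, gi, hi, ij
  2-simplices (10): aej, bcf, bfg, bfh, bfi, bgi, bhi, eij, fgi, fhi
  3-simplices (2): bfgi, bfhi

Hence C_0 ≅ Z^10, C_1 ≅ Z^19, C_2 ≅ Z^10, C_3 ≅ Z^2.

The boundary map ∂_1: C_1 → C_0 is given by ∂[p,q] = [q] − [p].
The resulting 10×19 matrix has rank 9, and its Smith normal form has invariant factors (1,1,1,1,1,1,1,1,1).

∂_2: C_2 → C_1 acts by ∂[p,q,r] = [q,r] − [p,r] + [p,q]. For instance
  ∂bfh = fh − bh + bf,
  ∂bfi = fi − bi + bf.
The 19×10 boundary matrix has rank 8 and Smith normal form diag(1,1,1,1,1,1,1,1).

Boundary ∂_3: C_3 → C_2 sends each 3-simplex σ to the alternating sum Σ_i (−1)^i (σ with its i-th vertex removed). For instance
  ∂bfhi = fhi − bhi + bfi − bfh,
  ∂bfgi = fgi − bgi + bfi − bfg.
This gives a 10×2 integer matrix of rank 2; reducing to Smith normal form yields diagonal entries (1,1).

From H_k ≅ ker(∂_k) / im(∂_{k+1}) we obtain:

  H_3: rank ker ∂_3 − rank ∂_4 = (2 − 2) − 0 = 0, and there is no ∂_4, so H_3 ≅ 0.

H_3 ≅ 0.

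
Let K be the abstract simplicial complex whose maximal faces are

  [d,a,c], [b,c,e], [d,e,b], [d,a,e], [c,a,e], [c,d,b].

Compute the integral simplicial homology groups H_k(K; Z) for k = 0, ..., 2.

H_0 ≅ Z,  H_1 = 0,  H_2 ≅ Z.

Take the total order a < b < c < d < e on the vertex set. Then K (dimension 2) consists of the simplices:

  0-simplices (5): a, b, c, d, e
  1-simplices (9): ac, ad, ae, bc, bd, be, cd, ce, de
  2-simplices (6): acd, ace, ade, bcd, bce, bde

giving chain groups C_0 ≅ Z^5, C_1 ≅ Z^9, C_2 ≅ Z^6.

∂_1: C_1 → C_0 is given by ∂[p,q] = [q] − [p]. For instance
  ∂de = e − d.
The 5×9 boundary matrix has rank 4 and Smith normal form diag(1,1,1,1).

∂_2: C_2 → C_1 maps a triangle to the signed sum of its edges. For instance
  ∂bce = ce − be + bc,
  ∂acd = cd − ad + ac.
This gives a 9×6 integer matrix of rank 5; reducing to Smith normal form yields diagonal entries (1,1,1,1,1).

Now H_k = ker ∂_k / im ∂_{k+1}, so:

  H_0: rank C_0 − rank ∂_1 = 5 − 4 = 1, and the invariant factors of ∂_1 are all 1, so H_0 ≅ Z.
  H_1: rank ker ∂_1 − rank ∂_2 = (9 − 4) − 5 = 0, and the invariant factors of ∂_2 are all 1, so H_1 ≅ 0.
  H_2: rank ker ∂_2 − rank ∂_3 = (6 − 5) − 0 = 1, and there is no ∂_3, so H_2 ≅ Z.

As a check, the Euler characteristic is 5 − 9 + 6 = 2, which agrees with 1 − 0 + 1 = 2.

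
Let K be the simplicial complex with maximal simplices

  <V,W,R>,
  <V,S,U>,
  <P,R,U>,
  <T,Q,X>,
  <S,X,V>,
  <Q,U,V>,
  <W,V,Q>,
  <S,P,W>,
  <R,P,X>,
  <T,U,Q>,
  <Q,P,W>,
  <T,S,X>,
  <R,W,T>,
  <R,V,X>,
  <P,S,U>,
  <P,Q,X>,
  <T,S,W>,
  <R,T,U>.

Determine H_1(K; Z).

Fix the vertex order P < Q < R < S < T < U < V < W < X and write every simplex with vertices in increasing order. Then dim K = 2 and the simplices of K are:

  0-simplices (9): P, Q, R, S, T, U, V, W, X
  1-simplices (27): PQ, PR, PS, PU, PW, PX, QT, QU, QV, QW, QX, RT, RU, RV, RW, RX, ST, SU, SV, SW, SX, TU, TW, TX, UV, VW, VX
  2-simplices (18): PQW, PQX, PRU, PRX, PSU, PSW, QTU, QTX, QUV, QVW, RTU, RTW, RVW, RVX, STW, STX, SUV, SVX

so the chain groups are C_0 ≅ Z^9, C_1 ≅ Z^27, C_2 ≅ Z^18.

∂_1: C_1 → C_0 sends each edge [p,q] (with p < q) to q − p.
The resulting 9×27 matrix has rank 8, and its Smith normal form has invariant factors (1,1,1,1,1,1,1,1).

The boundary map ∂_2: C_2 → C_1 maps a triangle to the signed sum of its edges. For instance
  ∂STX = TX − SX + ST,
  ∂RTW = TW − RW + RT.
The 27×18 boundary matrix has rank 17 and Smith normal form diag(1,1,1,1,1,1,1,1,1,1,1,1,1,1,1,1,1).

Reading off H_k = ker ∂_k / im ∂_{k+1}:

  H_1: rank ker ∂_1 − rank ∂_2 = (27 − 8) − 17 = 2, and the invariant factors of ∂_2 are all 1, so H_1 = Z^2.

(K is a triangulation of the torus T^2.)

H_1 = Z^2.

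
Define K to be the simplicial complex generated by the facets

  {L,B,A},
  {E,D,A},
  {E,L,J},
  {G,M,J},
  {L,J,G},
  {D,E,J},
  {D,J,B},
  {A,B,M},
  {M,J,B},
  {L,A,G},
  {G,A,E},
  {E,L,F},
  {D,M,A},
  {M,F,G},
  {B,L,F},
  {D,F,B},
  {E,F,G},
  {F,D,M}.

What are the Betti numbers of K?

We work with the vertex ordering A < B < D < E < F < G < J < L < M. The simplices of K, each written with vertices in increasing order, are:

  0-simplices (9): A, B, D, E, F, G, J, L, M
  1-simplices (27): AB, AD, AE, AG, AL, AM, BD, BF, BJ, BL, BM, DE, DF, DJ, DM, EF, EG, EJ, EL, FG, FL, FM, GJ, GL, GM, JL, JM
  2-simplices (18): ABL, ABM, ADE, ADM, AEG, AGL, BDF, BDJ, BFL, BJM, DEJ, DFM, EFG, EFL, EJL, FGM, GJL, GJM

so the chain groups are C_0 ≅ Z^9, C_1 ≅ Z^27, C_2 ≅ Z^18.

Boundary ∂_1: C_1 → C_0 is given by ∂[p,q] = [q] − [p]. For instance
  ∂FL = L − F.
The 9×27 boundary matrix has rank 8 and Smith normal form diag(1,1,1,1,1,1,1,1).

∂_2: C_2 → C_1 maps a triangle to the signed sum of its edges. For instance
  ∂EFG = FG − EG + EF,
  ∂AGL = GL − AL + AG.
The resulting 27×18 matrix has rank 18, and its Smith normal form has invariant factors (1,1,1,1,1,1,1,1,1,1,1,1,1,1,1,1,1,2).

Reading off H_k = ker ∂_k / im ∂_{k+1}:

  H_0: rank C_0 − rank ∂_1 = 9 − 8 = 1, and the invariant factors of ∂_1 are all 1, so H_0 = Z.
  H_1: rank ker ∂_1 − rank ∂_2 = (27 − 8) − 18 = 1, and ∂_2 has invariant factor 2 > 1, so H_1 = Z ⊕ Z/2Z.
  H_2: rank ker ∂_2 − rank ∂_3 = (18 − 18) − 0 = 0, and there is no ∂_3, so H_2 = 0.

Hence the Betti numbers are b_0 = 1, b_1 = 1, b_2 = 0.

b_0 = 1, b_1 = 1, b_2 = 0.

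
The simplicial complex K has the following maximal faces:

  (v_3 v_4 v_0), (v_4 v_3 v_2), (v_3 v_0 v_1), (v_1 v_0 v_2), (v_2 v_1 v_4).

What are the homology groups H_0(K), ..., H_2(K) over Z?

H_0 ≅ Z,  H_1 ≅ Z,  H_2 = 0.

Take the total order v_0 < v_1 < v_2 < v_3 < v_4 on the vertex set. Then K (dimension 2) consists of the simplices:

  0-simplices (5): [v_0], [v_1], [v_2], [v_3], [v_4]
  1-simplices (10): [v_0,v_1], [v_0,v_2], [v_0,v_3], [v_0,v_4], [v_1,v_2], [v_1,v_3], [v_1,v_4], [v_2,v_3], [v_2,v_4], [v_3,v_4]
  2-simplices (5): [v_0,v_1,v_2], [v_0,v_1,v_3], [v_0,v_3,v_4], [v_1,v_2,v_4], [v_2,v_3,v_4]

Hence C_0 ≅ Z^5, C_1 ≅ Z^10, C_2 ≅ Z^5.

∂_1: C_1 → C_0 sends each edge [p,q] (with p < q) to q − p.
As a 5×10 matrix over Z this has rank 4, with invariant factors (1,1,1,1).

The boundary map ∂_2: C_2 → C_1 maps a triangle to the signed sum of its edges. For instance
  ∂[v_2,v_3,v_4] = [v_3,v_4] − [v_2,v_4] + [v_2,v_3],
  ∂[v_0,v_3,v_4] = [v_3,v_4] − [v_0,v_4] + [v_0,v_3].
The resulting 10×5 matrix has rank 5, and its Smith normal form has invariant factors (1,1,1,1,1).

Reading off H_k = ker ∂_k / im ∂_{k+1}:

  H_0: rank C_0 − rank ∂_1 = 5 − 4 = 1, and the invariant factors of ∂_1 are all 1, so H_0 ≅ Z.
  H_1: rank ker ∂_1 − rank ∂_2 = (10 − 4) − 5 = 1, and the invariant factors of ∂_2 are all 1, so H_1 ≅ Z.
  H_2: rank ker ∂_2 − rank ∂_3 = (5 − 5) − 0 = 0, and there is no ∂_3, so H_2 ≅ 0.

(K is a triangulation of the Möbius band.)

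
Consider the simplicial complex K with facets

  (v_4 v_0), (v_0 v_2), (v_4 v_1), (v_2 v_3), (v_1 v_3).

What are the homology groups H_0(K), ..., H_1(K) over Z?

H_0 ≅ Z,  H_1 ≅ Z.

Take the total order v_0 < v_1 < v_2 < v_3 < v_4 on the vertex set. Then K (dimension 1) consists of the simplices:

  0-simplices (5): [v_0], [v_1], [v_2], [v_3], [v_4]
  1-simplices (5): [v_0,v_2], [v_0,v_4], [v_1,v_3], [v_1,v_4], [v_2,v_3]

Hence C_0 ≅ Z^5, C_1 ≅ Z^5.

∂_1: C_1 → C_0 is given by ∂[p,q] = [q] − [p]. For instance
  ∂[v_1,v_4] = [v_4] − [v_1].
The 5×5 boundary matrix has rank 4 and Smith normal form diag(1,1,1,1).

Reading off H_k = ker ∂_k / im ∂_{k+1}:

  H_0: rank C_0 − rank ∂_1 = 5 − 4 = 1, and the invariant factors of ∂_1 are all 1, so H_0 ≅ Z.
  H_1: rank ker ∂_1 − rank ∂_2 = (5 − 4) − 0 = 1, and there is no ∂_2, so H_1 ≅ Z.

(K is a triangulation of the circle S^1.)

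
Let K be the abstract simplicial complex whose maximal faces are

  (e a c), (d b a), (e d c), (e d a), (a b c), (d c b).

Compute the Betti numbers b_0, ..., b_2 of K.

b_0 = 1, b_1 = 0, b_2 = 1.

We work with the vertex ordering a < b < c < d < e. The simplices of K, each written with vertices in increasing order, are:

  0-simplices (5): a, b, c, d, e
  1-simplices (9): ab, ac, ad, ae, bc, bd, cd, ce, de
  2-simplices (6): abc, abd, ace, ade, bcd, cde

giving chain groups C_0 ≅ Z^5, C_1 ≅ Z^9, C_2 ≅ Z^6.

Boundary ∂_1: C_1 → C_0 maps an edge to its endpoints' difference, ∂[p,q] = q − p.
The 5×9 boundary matrix has rank 4 and Smith normal form diag(1,1,1,1).

Boundary ∂_2: C_2 → C_1 sends each 2-simplex [p,q,r] to [q,r] − [p,r] + [p,q]. For instance
  ∂ace = ce − ae + ac,
  ∂abc = bc − ac + ab.
The 9×6 boundary matrix has rank 5 and Smith normal form diag(1,1,1,1,1).

From H_k ≅ ker(∂_k) / im(∂_{k+1}) we obtain:

  H_0: rank C_0 − rank ∂_1 = 5 − 4 = 1, and the invariant factors of ∂_1 are all 1, so H_0 = Z.
  H_1: rank ker ∂_1 − rank ∂_2 = (9 − 4) − 5 = 0, and the invariant factors of ∂_2 are all 1, so H_1 = 0.
  H_2: rank ker ∂_2 − rank ∂_3 = (6 − 5) − 0 = 1, and there is no ∂_3, so H_2 = Z.

As a check, the Euler characteristic is 5 − 9 + 6 = 2, which agrees with 1 − 0 + 1 = 2.
(K is a triangulation of the 2-sphere S^2.)

Hence the Betti numbers are b_0 = 1, b_1 = 0, b_2 = 1.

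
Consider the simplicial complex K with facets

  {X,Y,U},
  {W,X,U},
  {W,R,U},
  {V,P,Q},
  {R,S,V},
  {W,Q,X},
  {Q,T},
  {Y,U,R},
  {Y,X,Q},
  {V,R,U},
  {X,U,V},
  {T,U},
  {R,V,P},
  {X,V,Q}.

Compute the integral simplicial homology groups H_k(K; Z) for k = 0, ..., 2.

Take the total order P < Q < R < S < T < U < V < W < X < Y on the vertex set. Then K (dimension 2) consists of the simplices:

  0-simplices (10): P, Q, R, S, T, U, V, W, X, Y
  1-simplices (22): PQ, PR, PV, QT, QV, QW, QX, QY, RS, RU, RV, RW, RY, SV, TU, UV, UW, UX, UY, VX, WX, XY
  2-simplices (12): PQV, PRV, QVX, QWX, QXY, RSV, RUV, RUW, RUY, UVX, UWX, UXY

Hence C_0 ≅ Z^10, C_1 ≅ Z^22, C_2 ≅ Z^12.

Boundary ∂_1: C_1 → C_0 maps an edge to its endpoints' difference, ∂[p,q] = q − p. For instance
  ∂UY = Y − U.
The resulting 10×22 matrix has rank 9, and its Smith normal form has invariant factors (1,1,1,1,1,1,1,1,1).

∂_2: C_2 → C_1 sends each 2-simplex [p,q,r] to [q,r] − [p,r] + [p,q]. For instance
  ∂QXY = XY − QY + QX,
  ∂PRV = RV − PV + PR.
As a 22×12 matrix over Z this has rank 12, with invariant factors (1,1,1,1,1,1,1,1,1,1,1,1).

Computing H_k = (kernel of ∂_k) / (image of ∂_{k+1}):

  H_0: rank C_0 − rank ∂_1 = 10 − 9 = 1, and the invariant factors of ∂_1 are all 1, so H_0 ≅ Z.
  H_1: rank ker ∂_1 − rank ∂_2 = (22 − 9) − 12 = 1, and the invariant factors of ∂_2 are all 1, so H_1 ≅ Z.
  H_2: rank ker ∂_2 − rank ∂_3 = (12 − 12) − 0 = 0, and there is no ∂_3, so H_2 ≅ 0.

H_0 ≅ Z,  H_1 ≅ Z,  H_2 = 0.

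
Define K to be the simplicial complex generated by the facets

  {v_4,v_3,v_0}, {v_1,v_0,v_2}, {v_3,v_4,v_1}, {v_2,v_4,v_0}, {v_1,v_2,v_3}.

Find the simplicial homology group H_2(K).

H_2 ≅ 0.

K has 5 vertices, 10 edges, 5 triangles.
rank ∂_2 = 5, rank ∂_3 = 0 ⇒ b_2 = 5 − 5 − 0 = 0. So H_2 = 0.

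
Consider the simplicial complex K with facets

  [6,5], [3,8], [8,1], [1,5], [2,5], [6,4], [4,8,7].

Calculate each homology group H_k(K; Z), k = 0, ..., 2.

Fix the vertex order 1 < 2 < 3 < 4 < 5 < 6 < 7 < 8 and write every simplex with vertices in increasing order. Then dim K = 2 and the simplices of K are:

  0-simplices (8): [1], [2], [3], [4], [5], [6], [7], [8]
  1-simplices (9): [1,5], [1,8], [2,5], [3,8], [4,6], [4,7], [4,8], [5,6], [7,8]
  2-simplices (1): [4,7,8]

giving chain groups C_0 ≅ Z^8, C_1 ≅ Z^9, C_2 ≅ Z^1.

∂_1: C_1 → C_0 maps an edge to its endpoints' difference, ∂[p,q] = q − p.
As a 8×9 matrix over Z this has rank 7, with invariant factors (1,1,1,1,1,1,1).

Boundary ∂_2: C_2 → C_1 maps a triangle to the signed sum of its edges. For instance
  ∂[4,7,8] = [7,8] − [4,8] + [4,7].
The resulting 9×1 matrix has rank 1, and its Smith normal form has invariant factors (1).

Computing H_k = (kernel of ∂_k) / (image of ∂_{k+1}):

  H_0: rank C_0 − rank ∂_1 = 8 − 7 = 1, and the invariant factors of ∂_1 are all 1, so H_0 ≅ Z.
  H_1: rank ker ∂_1 − rank ∂_2 = (9 − 7) − 1 = 1, and the invariant factors of ∂_2 are all 1, so H_1 ≅ Z.
  H_2: rank ker ∂_2 − rank ∂_3 = (1 − 1) − 0 = 0, and there is no ∂_3, so H_2 ≅ 0.

As a check, the Euler characteristic is 8 − 9 + 1 = 0, which agrees with 1 − 1 + 0 = 0.

H_0 ≅ Z,  H_1 ≅ Z,  H_2 = 0.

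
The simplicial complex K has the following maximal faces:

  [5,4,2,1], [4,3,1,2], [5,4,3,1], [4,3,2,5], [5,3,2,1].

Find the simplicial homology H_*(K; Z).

K has 5 vertices, 10 edges, 10 triangles, 5 3-simplices.
rank ∂_0 = 0, rank ∂_1 = 4 ⇒ b_0 = 5 − 0 − 4 = 1; all invariant factors of ∂_1 are 1 so no torsion. So H_0 ≅ Z.
rank ∂_1 = 4, rank ∂_2 = 6 ⇒ b_1 = 10 − 4 − 6 = 0; all invariant factors of ∂_2 are 1 so no torsion. So H_1 ≅ 0.
rank ∂_2 = 6, rank ∂_3 = 4 ⇒ b_2 = 10 − 6 − 4 = 0; all invariant factors of ∂_3 are 1 so no torsion. So H_2 ≅ 0.
rank ∂_3 = 4, rank ∂_4 = 0 ⇒ b_3 = 5 − 4 − 0 = 1. So H_3 ≅ Z.

H_0 ≅ Z,  H_1 = 0,  H_2 = 0,  H_3 ≅ Z.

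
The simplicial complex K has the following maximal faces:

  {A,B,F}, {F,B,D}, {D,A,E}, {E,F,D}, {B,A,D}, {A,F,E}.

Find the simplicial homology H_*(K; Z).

We work with the vertex ordering A < B < D < E < F. The simplices of K, each written with vertices in increasing order, are:

  0-simplices (5): A, B, D, E, F
  1-simplices (9): AB, AD, AE, AF, BD, BF, DE, DF, EF
  2-simplices (6): ABD, ABF, ADE, AEF, BDF, DEF

so the chain groups are C_0 ≅ Z^5, C_1 ≅ Z^9, C_2 ≅ Z^6.

∂_1: C_1 → C_0 is given by ∂[p,q] = [q] − [p].
The 5×9 boundary matrix has rank 4 and Smith normal form diag(1,1,1,1).

Boundary ∂_2: C_2 → C_1 maps a triangle to the signed sum of its edges. For instance
  ∂ADE = DE − AE + AD,
  ∂AEF = EF − AF + AE.
This gives a 9×6 integer matrix of rank 5; reducing to Smith normal form yields diagonal entries (1,1,1,1,1).

Reading off H_k = ker ∂_k / im ∂_{k+1}:

  H_0: rank C_0 − rank ∂_1 = 5 − 4 = 1, and the invariant factors of ∂_1 are all 1, so H_0 = Z.
  H_1: rank ker ∂_1 − rank ∂_2 = (9 − 4) − 5 = 0, and the invariant factors of ∂_2 are all 1, so H_1 = 0.
  H_2: rank ker ∂_2 − rank ∂_3 = (6 − 5) − 0 = 1, and there is no ∂_3, so H_2 = Z.

H_0 ≅ Z,  H_1 = 0,  H_2 ≅ Z.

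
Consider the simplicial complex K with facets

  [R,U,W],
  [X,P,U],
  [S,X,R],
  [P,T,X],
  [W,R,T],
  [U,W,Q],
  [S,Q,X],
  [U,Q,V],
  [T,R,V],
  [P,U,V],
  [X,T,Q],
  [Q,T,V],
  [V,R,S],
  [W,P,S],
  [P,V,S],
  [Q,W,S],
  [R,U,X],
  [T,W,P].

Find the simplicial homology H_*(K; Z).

We work with the vertex ordering P < Q < R < S < T < U < V < W < X. The simplices of K, each written with vertices in increasing order, are:

  0-simplices (9): P, Q, R, S, T, U, V, W, X
  1-simplices (27): PS, PT, PU, PV, PW, PX, QS, QT, QU, QV, QW, QX, RS, RT, RU, RV, RW, RX, SV, SW, SX, TV, TW, TX, UV, UW, UX
  2-simplices (18): PSV, PSW, PTW, PTX, PUV, PUX, QSW, QSX, QTV, QTX, QUV, QUW, RSV, RSX, RTV, RTW, RUW, RUX

so the chain groups are C_0 ≅ Z^9, C_1 ≅ Z^27, C_2 ≅ Z^18.

∂_1: C_1 → C_0 is given by ∂[p,q] = [q] − [p]. For instance
  ∂SW = W − S.
The 9×27 boundary matrix has rank 8 and Smith normal form diag(1,1,1,1,1,1,1,1).

Boundary ∂_2: C_2 → C_1 maps a triangle to the signed sum of its edges. For instance
  ∂PTX = TX − PX + PT,
  ∂RSV = SV − RV + RS.
As a 27×18 matrix over Z this has rank 17, with invariant factors (1,1,1,1,1,1,1,1,1,1,1,1,1,1,1,1,1).

From H_k ≅ ker(∂_k) / im(∂_{k+1}) we obtain:

  H_0: rank C_0 − rank ∂_1 = 9 − 8 = 1, and the invariant factors of ∂_1 are all 1, so H_0 = Z.
  H_1: rank ker ∂_1 − rank ∂_2 = (27 − 8) − 17 = 2, and the invariant factors of ∂_2 are all 1, so H_1 = Z^2.
  H_2: rank ker ∂_2 − rank ∂_3 = (18 − 17) − 0 = 1, and there is no ∂_3, so H_2 = Z.

As a check, the Euler characteristic is 9 − 27 + 18 = 0, which agrees with 1 − 2 + 1 = 0.
(K is a triangulation of the torus T^2.)

H_0 ≅ Z,  H_1 ≅ Z^2,  H_2 ≅ Z.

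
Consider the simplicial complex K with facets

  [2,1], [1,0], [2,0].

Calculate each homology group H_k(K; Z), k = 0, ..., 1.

Fix the vertex order 0 < 1 < 2 and write every simplex with vertices in increasing order. Then dim K = 1 and the simplices of K are:

  0-simplices (3): [0], [1], [2]
  1-simplices (3): [0,1], [0,2], [1,2]

so the chain groups are C_0 ≅ Z^3, C_1 ≅ Z^3.

The boundary map ∂_1: C_1 → C_0 sends each edge [p,q] (with p < q) to q − p. For instance
  ∂[1,2] = [2] − [1].
The 3×3 boundary matrix has rank 2 and Smith normal form diag(1,1).

From H_k ≅ ker(∂_k) / im(∂_{k+1}) we obtain:

  H_0: rank C_0 − rank ∂_1 = 3 − 2 = 1, and the invariant factors of ∂_1 are all 1, so H_0 = Z.
  H_1: rank ker ∂_1 − rank ∂_2 = (3 − 2) − 0 = 1, and there is no ∂_2, so H_1 = Z.

H_0 = Z,  H_1 = Z.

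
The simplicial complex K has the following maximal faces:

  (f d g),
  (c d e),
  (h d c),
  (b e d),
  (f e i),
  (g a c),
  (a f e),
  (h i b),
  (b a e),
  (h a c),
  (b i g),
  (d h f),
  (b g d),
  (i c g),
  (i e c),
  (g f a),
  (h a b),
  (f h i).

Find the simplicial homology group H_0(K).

Order the vertices as a < b < c < d < e < f < g < h < i. Listing each simplex with vertices in this order, K has dimension 2 with simplices:

  0-simplices (9): a, b, c, d, e, f, g, h, i
  1-simplices (27): ab, ac, ae, af, ag, ah, bd, be, bg, bh, bi, cd, ce, cg, ch, ci, de, df, dg, dh, ef, ei, fg, fh, fi, gi, hi
  2-simplices (18): abe, abh, acg, ach, aef, afg, bde, bdg, bgi, bhi, cde, cdh, cei, cgi, dfg, dfh, efi, fhi

giving chain groups C_0 ≅ Z^9, C_1 ≅ Z^27, C_2 ≅ Z^18.

Boundary ∂_1: C_1 → C_0 sends each edge [p,q] (with p < q) to q − p.
As a 9×27 matrix over Z this has rank 8, with invariant factors (1,1,1,1,1,1,1,1).

∂_2: C_2 → C_1 acts by ∂[p,q,r] = [q,r] − [p,r] + [p,q]. For instance
  ∂cgi = gi − ci + cg,
  ∂bgi = gi − bi + bg.
The 27×18 boundary matrix has rank 17 and Smith normal form diag(1,1,1,1,1,1,1,1,1,1,1,1,1,1,1,1,1).

Computing H_k = (kernel of ∂_k) / (image of ∂_{k+1}):

  H_0: rank C_0 − rank ∂_1 = 9 − 8 = 1, and the invariant factors of ∂_1 are all 1, so H_0 ≅ Z.

H_0 ≅ Z.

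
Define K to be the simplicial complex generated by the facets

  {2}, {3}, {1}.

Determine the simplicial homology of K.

Take the total order 1 < 2 < 3 on the vertex set. Then K (dimension 0) consists of the simplices:

  0-simplices (3): [1], [2], [3]

giving chain groups C_0 ≅ Z^3.

Reading off H_k = ker ∂_k / im ∂_{k+1}:

  H_0: rank C_0 − rank ∂_1 = 3 − 0 = 3, and there is no ∂_1, so H_0 = Z^3.

H_0 = Z^3.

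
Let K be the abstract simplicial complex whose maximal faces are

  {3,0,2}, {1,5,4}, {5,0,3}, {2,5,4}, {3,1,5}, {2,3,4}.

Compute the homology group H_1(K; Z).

H_1 = Z.

K has 6 vertices, 12 edges, 6 triangles.
rank ∂_1 = 5, rank ∂_2 = 6 ⇒ b_1 = 12 − 5 − 6 = 1; all invariant factors of ∂_2 are 1 so no torsion. So H_1 ≅ Z.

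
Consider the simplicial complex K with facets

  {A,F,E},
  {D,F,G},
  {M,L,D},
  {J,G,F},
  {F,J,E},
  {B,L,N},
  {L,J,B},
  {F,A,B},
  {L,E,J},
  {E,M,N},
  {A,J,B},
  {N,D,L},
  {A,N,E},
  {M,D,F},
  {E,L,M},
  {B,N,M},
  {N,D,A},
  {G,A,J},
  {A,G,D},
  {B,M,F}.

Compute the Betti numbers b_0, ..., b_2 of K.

Fix the vertex order A < B < D < E < F < G < J < L < M < N and write every simplex with vertices in increasing order. Then dim K = 2 and the simplices of K are:

  0-simplices (10): A, B, D, E, F, G, J, L, M, N
  1-simplices (30): AB, AD, AE, AF, AG, AJ, AN, BF, BJ, BL, BM, BN, DF, DG, DL, DM, DN, EF, EJ, EL, EM, EN, FG, FJ, FM, GJ, JL, LM, LN, MN
  2-simplices (20): ABF, ABJ, ADG, ADN, AEF, AEN, AGJ, BFM, BJL, BLN, BMN, DFG, DFM, DLM, DLN, EFJ, EJL, ELM, EMN, FGJ

Hence C_0 ≅ Z^10, C_1 ≅ Z^30, C_2 ≅ Z^20.

The boundary map ∂_1: C_1 → C_0 is given by ∂[p,q] = [q] − [p].
This gives a 10×30 integer matrix of rank 9; reducing to Smith normal form yields diagonal entries (1,1,1,1,1,1,1,1,1).

∂_2: C_2 → C_1 sends each 2-simplex [p,q,r] to [q,r] − [p,r] + [p,q]. For instance
  ∂DFM = FM − DM + DF,
  ∂DLN = LN − DN + DL.
As a 30×20 matrix over Z this has rank 20, with invariant factors (1,1,1,1,1,1,1,1,1,1,1,1,1,1,1,1,1,1,1,2).

From H_k ≅ ker(∂_k) / im(∂_{k+1}) we obtain:

  H_0: rank C_0 − rank ∂_1 = 10 − 9 = 1, and the invariant factors of ∂_1 are all 1, so H_0 = Z.
  H_1: rank ker ∂_1 − rank ∂_2 = (30 − 9) − 20 = 1, and ∂_2 has invariant factor 2 > 1, so H_1 = Z × Z/2.
  H_2: rank ker ∂_2 − rank ∂_3 = (20 − 20) − 0 = 0, and there is no ∂_3, so H_2 = 0.

Hence the Betti numbers are b_0 = 1, b_1 = 1, b_2 = 0.

b_0 = 1, b_1 = 1, b_2 = 0.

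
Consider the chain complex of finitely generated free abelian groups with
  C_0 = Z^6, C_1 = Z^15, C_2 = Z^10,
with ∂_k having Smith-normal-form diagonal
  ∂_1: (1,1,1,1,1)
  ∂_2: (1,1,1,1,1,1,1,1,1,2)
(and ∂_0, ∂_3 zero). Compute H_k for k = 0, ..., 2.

H_0: b_0 = 6 − 0 − 5 = 1; torsion from ∂_1 factors > 1: none. So H_0 ≅ Z.
H_1: b_1 = 15 − 5 − 10 = 0; torsion from ∂_2 factors > 1: [2]. So H_1 ≅ Z_2.
H_2: b_2 = 10 − 10 − 0 = 0; torsion from ∂_3 factors > 1: none. So H_2 ≅ 0.

H_0 ≅ Z,  H_1 ≅ Z_2,  H_2 = 0.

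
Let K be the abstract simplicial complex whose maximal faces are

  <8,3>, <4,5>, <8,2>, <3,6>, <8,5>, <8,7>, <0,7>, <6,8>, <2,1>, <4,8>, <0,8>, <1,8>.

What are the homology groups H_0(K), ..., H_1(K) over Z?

We work with the vertex ordering 0 < 1 < 2 < 3 < 4 < 5 < 6 < 7 < 8. The simplices of K, each written with vertices in increasing order, are:

  0-simplices (9): [0], [1], [2], [3], [4], [5], [6], [7], [8]
  1-simplices (12): [0,7], [0,8], [1,2], [1,8], [2,8], [3,6], [3,8], [4,5], [4,8], [5,8], [6,8], [7,8]

Hence C_0 ≅ Z^9, C_1 ≅ Z^12.

∂_1: C_1 → C_0 maps an edge to its endpoints' difference, ∂[p,q] = q − p. For instance
  ∂[5,8] = [8] − [5].
The resulting 9×12 matrix has rank 8, and its Smith normal form has invariant factors (1,1,1,1,1,1,1,1).

Now H_k = ker ∂_k / im ∂_{k+1}, so:

  H_0: rank C_0 − rank ∂_1 = 9 − 8 = 1, and the invariant factors of ∂_1 are all 1, so H_0 ≅ Z.
  H_1: rank ker ∂_1 − rank ∂_2 = (12 − 8) − 0 = 4, and there is no ∂_2, so H_1 ≅ Z^4.

H_0 ≅ Z,  H_1 ≅ Z^4.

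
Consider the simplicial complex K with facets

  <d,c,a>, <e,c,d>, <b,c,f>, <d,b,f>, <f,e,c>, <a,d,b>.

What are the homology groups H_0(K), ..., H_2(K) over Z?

Fix the vertex order a < b < c < d < e < f and write every simplex with vertices in increasing order. Then dim K = 2 and the simplices of K are:

  0-simplices (6): a, b, c, d, e, f
  1-simplices (12): ab, ac, ad, bc, bd, bf, cd, ce, cf, de, df, ef
  2-simplices (6): abd, acd, bcf, bdf, cde, cef

giving chain groups C_0 ≅ Z^6, C_1 ≅ Z^12, C_2 ≅ Z^6.

Boundary ∂_1: C_1 → C_0 maps an edge to its endpoints' difference, ∂[p,q] = q − p. For instance
  ∂de = e − d.
As a 6×12 matrix over Z this has rank 5, with invariant factors (1,1,1,1,1).

The boundary map ∂_2: C_2 → C_1 maps a triangle to the signed sum of its edges. For instance
  ∂bdf = df − bf + bd,
  ∂cef = ef − cf + ce.
The resulting 12×6 matrix has rank 6, and its Smith normal form has invariant factors (1,1,1,1,1,1).

From H_k ≅ ker(∂_k) / im(∂_{k+1}) we obtain:

  H_0: rank C_0 − rank ∂_1 = 6 − 5 = 1, and the invariant factors of ∂_1 are all 1, so H_0 = Z.
  H_1: rank ker ∂_1 − rank ∂_2 = (12 − 5) − 6 = 1, and the invariant factors of ∂_2 are all 1, so H_1 = Z.
  H_2: rank ker ∂_2 − rank ∂_3 = (6 − 6) − 0 = 0, and there is no ∂_3, so H_2 = 0.

H_0 = Z,  H_1 = Z,  H_2 = 0.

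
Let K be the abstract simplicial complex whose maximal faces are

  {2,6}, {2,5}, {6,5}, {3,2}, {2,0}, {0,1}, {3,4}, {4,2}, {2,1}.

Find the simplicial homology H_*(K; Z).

H_0 = Z,  H_1 = Z^3.

Order the vertices as 0 < 1 < 2 < 3 < 4 < 5 < 6. Listing each simplex with vertices in this order, K has dimension 1 with simplices:

  0-simplices (7): [0], [1], [2], [3], [4], [5], [6]
  1-simplices (9): [0,1], [0,2], [1,2], [2,3], [2,4], [2,5], [2,6], [3,4], [5,6]

Hence C_0 ≅ Z^7, C_1 ≅ Z^9.

∂_1: C_1 → C_0 maps an edge to its endpoints' difference, ∂[p,q] = q − p.
The 7×9 boundary matrix has rank 6 and Smith normal form diag(1,1,1,1,1,1).

Computing H_k = (kernel of ∂_k) / (image of ∂_{k+1}):

  H_0: rank C_0 − rank ∂_1 = 7 − 6 = 1, and the invariant factors of ∂_1 are all 1, so H_0 ≅ Z.
  H_1: rank ker ∂_1 − rank ∂_2 = (9 − 6) − 0 = 3, and there is no ∂_2, so H_1 ≅ Z^3.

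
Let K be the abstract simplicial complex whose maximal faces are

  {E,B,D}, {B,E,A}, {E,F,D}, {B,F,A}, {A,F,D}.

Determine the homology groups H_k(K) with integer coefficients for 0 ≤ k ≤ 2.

Take the total order A < B < D < E < F on the vertex set. Then K (dimension 2) consists of the simplices:

  0-simplices (5): A, B, D, E, F
  1-simplices (10): AB, AD, AE, AF, BD, BE, BF, DE, DF, EF
  2-simplices (5): ABE, ABF, ADF, BDE, DEF

so the chain groups are C_0 ≅ Z^5, C_1 ≅ Z^10, C_2 ≅ Z^5.

Boundary ∂_1: C_1 → C_0 sends each edge [p,q] (with p < q) to q − p.
The 5×10 boundary matrix has rank 4 and Smith normal form diag(1,1,1,1).

Boundary ∂_2: C_2 → C_1 sends each 2-simplex [p,q,r] to [q,r] − [p,r] + [p,q]. For instance
  ∂ABE = BE − AE + AB,
  ∂DEF = EF − DF + DE.
As a 10×5 matrix over Z this has rank 5, with invariant factors (1,1,1,1,1).

From H_k ≅ ker(∂_k) / im(∂_{k+1}) we obtain:

  H_0: rank C_0 − rank ∂_1 = 5 − 4 = 1, and the invariant factors of ∂_1 are all 1, so H_0 = Z.
  H_1: rank ker ∂_1 − rank ∂_2 = (10 − 4) − 5 = 1, and the invariant factors of ∂_2 are all 1, so H_1 = Z.
  H_2: rank ker ∂_2 − rank ∂_3 = (5 − 5) − 0 = 0, and there is no ∂_3, so H_2 = 0.

H_0 = Z,  H_1 = Z,  H_2 = 0.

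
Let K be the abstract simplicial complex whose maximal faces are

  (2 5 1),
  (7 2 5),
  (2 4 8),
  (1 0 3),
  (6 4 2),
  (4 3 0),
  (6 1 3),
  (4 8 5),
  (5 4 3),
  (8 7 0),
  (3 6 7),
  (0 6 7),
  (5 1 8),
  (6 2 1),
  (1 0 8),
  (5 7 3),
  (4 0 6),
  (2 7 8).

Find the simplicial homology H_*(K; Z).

H_0 ≅ Z,  H_1 ≅ Z ⊕ Z_2,  H_2 = 0.

Fix the vertex order 0 < 1 < 2 < 3 < 4 < 5 < 6 < 7 < 8 and write every simplex with vertices in increasing order. Then dim K = 2 and the simplices of K are:

  0-simplices (9): [0], [1], [2], [3], [4], [5], [6], [7], [8]
  1-simplices (27): (27 of them)
  2-simplices (18): [0,1,3], [0,1,8], [0,3,4], [0,4,6], [0,6,7], [0,7,8], [1,2,5], [1,2,6], [1,3,6], [1,5,8], [2,4,6], [2,4,8], [2,5,7], [2,7,8], [3,4,5], [3,5,7], [3,6,7], [4,5,8]

so the chain groups are C_0 ≅ Z^9, C_1 ≅ Z^27, C_2 ≅ Z^18.

∂_1: C_1 → C_0 maps an edge to its endpoints' difference, ∂[p,q] = q − p. For instance
  ∂[5,7] = [7] − [5].
The resulting 9×27 matrix has rank 8, and its Smith normal form has invariant factors (1,1,1,1,1,1,1,1).

∂_2: C_2 → C_1 maps a triangle to the signed sum of its edges. For instance
  ∂[4,5,8] = [5,8] − [4,8] + [4,5],
  ∂[3,5,7] = [5,7] − [3,7] + [3,5].
The 27×18 boundary matrix has rank 18 and Smith normal form diag(1,1,1,1,1,1,1,1,1,1,1,1,1,1,1,1,1,2).

Reading off H_k = ker ∂_k / im ∂_{k+1}:

  H_0: rank C_0 − rank ∂_1 = 9 − 8 = 1, and the invariant factors of ∂_1 are all 1, so H_0 ≅ Z.
  H_1: rank ker ∂_1 − rank ∂_2 = (27 − 8) − 18 = 1, and ∂_2 has invariant factor 2 > 1, so H_1 ≅ Z ⊕ Z_2.
  H_2: rank ker ∂_2 − rank ∂_3 = (18 − 18) − 0 = 0, and there is no ∂_3, so H_2 ≅ 0.

As a check, the Euler characteristic is 9 − 27 + 18 = 0, which agrees with 1 − 1 + 0 = 0.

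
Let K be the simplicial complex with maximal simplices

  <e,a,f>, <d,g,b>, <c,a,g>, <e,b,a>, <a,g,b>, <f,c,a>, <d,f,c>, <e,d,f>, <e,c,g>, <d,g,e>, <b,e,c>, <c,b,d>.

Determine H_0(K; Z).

Order the vertices as a < b < c < d < e < f < g. Listing each simplex with vertices in this order, K has dimension 2 with simplices:

  0-simplices (7): a, b, c, d, e, f, g
  1-simplices (18): ab, ac, ae, af, ag, bc, bd, be, bg, cd, ce, cf, cg, de, df, dg, ef, eg
  2-simplices (12): abe, abg, acf, acg, aef, bcd, bce, bdg, cdf, ceg, def, deg

Hence C_0 ≅ Z^7, C_1 ≅ Z^18, C_2 ≅ Z^12.

Boundary ∂_1: C_1 → C_0 is given by ∂[p,q] = [q] − [p]. For instance
  ∂bc = c − b.
The 7×18 boundary matrix has rank 6 and Smith normal form diag(1,1,1,1,1,1).

The boundary map ∂_2: C_2 → C_1 maps a triangle to the signed sum of its edges. For instance
  ∂deg = eg − dg + de,
  ∂acg = cg − ag + ac.
This gives a 18×12 integer matrix of rank 12; reducing to Smith normal form yields diagonal entries (1,1,1,1,1,1,1,1,1,1,1,2).

Computing H_k = (kernel of ∂_k) / (image of ∂_{k+1}):

  H_0: rank C_0 − rank ∂_1 = 7 − 6 = 1, and the invariant factors of ∂_1 are all 1, so H_0 ≅ Z.

(K is a triangulation of the real projective plane RP^2.)

H_0 = Z.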